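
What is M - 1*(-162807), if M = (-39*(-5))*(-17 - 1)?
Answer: 159297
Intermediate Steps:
M = -3510 (M = 195*(-18) = -3510)
M - 1*(-162807) = -3510 - 1*(-162807) = -3510 + 162807 = 159297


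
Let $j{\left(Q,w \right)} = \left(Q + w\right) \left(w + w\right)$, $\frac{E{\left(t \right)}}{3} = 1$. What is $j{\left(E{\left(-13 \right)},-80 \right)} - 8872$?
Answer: $3448$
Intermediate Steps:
$E{\left(t \right)} = 3$ ($E{\left(t \right)} = 3 \cdot 1 = 3$)
$j{\left(Q,w \right)} = 2 w \left(Q + w\right)$ ($j{\left(Q,w \right)} = \left(Q + w\right) 2 w = 2 w \left(Q + w\right)$)
$j{\left(E{\left(-13 \right)},-80 \right)} - 8872 = 2 \left(-80\right) \left(3 - 80\right) - 8872 = 2 \left(-80\right) \left(-77\right) - 8872 = 12320 - 8872 = 3448$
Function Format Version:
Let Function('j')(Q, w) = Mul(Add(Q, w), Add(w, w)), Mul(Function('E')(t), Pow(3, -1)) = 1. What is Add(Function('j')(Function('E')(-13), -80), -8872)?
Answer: 3448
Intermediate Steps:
Function('E')(t) = 3 (Function('E')(t) = Mul(3, 1) = 3)
Function('j')(Q, w) = Mul(2, w, Add(Q, w)) (Function('j')(Q, w) = Mul(Add(Q, w), Mul(2, w)) = Mul(2, w, Add(Q, w)))
Add(Function('j')(Function('E')(-13), -80), -8872) = Add(Mul(2, -80, Add(3, -80)), -8872) = Add(Mul(2, -80, -77), -8872) = Add(12320, -8872) = 3448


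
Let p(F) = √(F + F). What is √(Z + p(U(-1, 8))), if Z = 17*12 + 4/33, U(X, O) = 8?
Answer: 2*√56661/33 ≈ 14.426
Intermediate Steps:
p(F) = √2*√F (p(F) = √(2*F) = √2*√F)
Z = 6736/33 (Z = 204 + 4*(1/33) = 204 + 4/33 = 6736/33 ≈ 204.12)
√(Z + p(U(-1, 8))) = √(6736/33 + √2*√8) = √(6736/33 + √2*(2*√2)) = √(6736/33 + 4) = √(6868/33) = 2*√56661/33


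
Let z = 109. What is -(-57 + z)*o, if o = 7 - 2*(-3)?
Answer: -676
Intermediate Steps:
o = 13 (o = 7 + 6 = 13)
-(-57 + z)*o = -(-57 + 109)*13 = -52*13 = -1*676 = -676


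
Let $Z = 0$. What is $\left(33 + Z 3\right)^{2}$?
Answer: $1089$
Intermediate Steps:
$\left(33 + Z 3\right)^{2} = \left(33 + 0 \cdot 3\right)^{2} = \left(33 + 0\right)^{2} = 33^{2} = 1089$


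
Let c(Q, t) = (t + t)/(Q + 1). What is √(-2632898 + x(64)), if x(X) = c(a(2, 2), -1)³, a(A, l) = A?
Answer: I*√213264762/9 ≈ 1622.6*I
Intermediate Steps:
c(Q, t) = 2*t/(1 + Q) (c(Q, t) = (2*t)/(1 + Q) = 2*t/(1 + Q))
x(X) = -8/27 (x(X) = (2*(-1)/(1 + 2))³ = (2*(-1)/3)³ = (2*(-1)*(⅓))³ = (-⅔)³ = -8/27)
√(-2632898 + x(64)) = √(-2632898 - 8/27) = √(-71088254/27) = I*√213264762/9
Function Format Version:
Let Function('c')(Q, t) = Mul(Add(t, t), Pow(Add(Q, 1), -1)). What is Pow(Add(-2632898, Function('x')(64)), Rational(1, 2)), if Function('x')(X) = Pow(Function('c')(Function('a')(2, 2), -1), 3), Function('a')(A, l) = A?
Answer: Mul(Rational(1, 9), I, Pow(213264762, Rational(1, 2))) ≈ Mul(1622.6, I)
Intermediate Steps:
Function('c')(Q, t) = Mul(2, t, Pow(Add(1, Q), -1)) (Function('c')(Q, t) = Mul(Mul(2, t), Pow(Add(1, Q), -1)) = Mul(2, t, Pow(Add(1, Q), -1)))
Function('x')(X) = Rational(-8, 27) (Function('x')(X) = Pow(Mul(2, -1, Pow(Add(1, 2), -1)), 3) = Pow(Mul(2, -1, Pow(3, -1)), 3) = Pow(Mul(2, -1, Rational(1, 3)), 3) = Pow(Rational(-2, 3), 3) = Rational(-8, 27))
Pow(Add(-2632898, Function('x')(64)), Rational(1, 2)) = Pow(Add(-2632898, Rational(-8, 27)), Rational(1, 2)) = Pow(Rational(-71088254, 27), Rational(1, 2)) = Mul(Rational(1, 9), I, Pow(213264762, Rational(1, 2)))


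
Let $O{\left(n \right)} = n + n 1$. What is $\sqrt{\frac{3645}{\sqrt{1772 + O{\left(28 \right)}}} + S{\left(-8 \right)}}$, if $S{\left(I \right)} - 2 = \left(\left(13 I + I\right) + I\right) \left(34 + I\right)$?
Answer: $\frac{\sqrt{-2604764728 + 3331530 \sqrt{457}}}{914} \approx 55.07 i$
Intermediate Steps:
$O{\left(n \right)} = 2 n$ ($O{\left(n \right)} = n + n = 2 n$)
$S{\left(I \right)} = 2 + 15 I \left(34 + I\right)$ ($S{\left(I \right)} = 2 + \left(\left(13 I + I\right) + I\right) \left(34 + I\right) = 2 + \left(14 I + I\right) \left(34 + I\right) = 2 + 15 I \left(34 + I\right)$)
$\sqrt{\frac{3645}{\sqrt{1772 + O{\left(28 \right)}}} + S{\left(-8 \right)}} = \sqrt{\frac{3645}{\sqrt{1772 + 2 \cdot 28}} + \left(2 + 15 \left(-8\right)^{2} + 510 \left(-8\right)\right)} = \sqrt{\frac{3645}{\sqrt{1772 + 56}} + \left(2 + 15 \cdot 64 - 4080\right)} = \sqrt{\frac{3645}{\sqrt{1828}} + \left(2 + 960 - 4080\right)} = \sqrt{\frac{3645}{2 \sqrt{457}} - 3118} = \sqrt{3645 \frac{\sqrt{457}}{914} - 3118} = \sqrt{\frac{3645 \sqrt{457}}{914} - 3118} = \sqrt{-3118 + \frac{3645 \sqrt{457}}{914}}$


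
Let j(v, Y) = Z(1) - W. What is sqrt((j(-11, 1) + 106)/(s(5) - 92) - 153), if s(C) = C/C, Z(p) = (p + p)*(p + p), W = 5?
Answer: 2*I*sqrt(6513)/13 ≈ 12.416*I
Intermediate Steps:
Z(p) = 4*p**2 (Z(p) = (2*p)*(2*p) = 4*p**2)
s(C) = 1
j(v, Y) = -1 (j(v, Y) = 4*1**2 - 1*5 = 4*1 - 5 = 4 - 5 = -1)
sqrt((j(-11, 1) + 106)/(s(5) - 92) - 153) = sqrt((-1 + 106)/(1 - 92) - 153) = sqrt(105/(-91) - 153) = sqrt(105*(-1/91) - 153) = sqrt(-15/13 - 153) = sqrt(-2004/13) = 2*I*sqrt(6513)/13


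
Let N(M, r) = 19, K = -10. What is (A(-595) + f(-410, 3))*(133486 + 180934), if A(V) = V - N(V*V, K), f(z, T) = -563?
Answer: -370072340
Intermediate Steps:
A(V) = -19 + V (A(V) = V - 1*19 = V - 19 = -19 + V)
(A(-595) + f(-410, 3))*(133486 + 180934) = ((-19 - 595) - 563)*(133486 + 180934) = (-614 - 563)*314420 = -1177*314420 = -370072340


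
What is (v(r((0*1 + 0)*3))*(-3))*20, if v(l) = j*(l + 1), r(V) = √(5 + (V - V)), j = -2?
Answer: 120 + 120*√5 ≈ 388.33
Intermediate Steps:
r(V) = √5 (r(V) = √(5 + 0) = √5)
v(l) = -2 - 2*l (v(l) = -2*(l + 1) = -2*(1 + l) = -2 - 2*l)
(v(r((0*1 + 0)*3))*(-3))*20 = ((-2 - 2*√5)*(-3))*20 = (6 + 6*√5)*20 = 120 + 120*√5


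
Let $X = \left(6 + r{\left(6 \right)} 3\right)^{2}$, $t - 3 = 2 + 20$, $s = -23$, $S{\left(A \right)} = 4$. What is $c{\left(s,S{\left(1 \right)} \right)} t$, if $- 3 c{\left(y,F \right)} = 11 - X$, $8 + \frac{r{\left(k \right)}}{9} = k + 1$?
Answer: $\frac{10750}{3} \approx 3583.3$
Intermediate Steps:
$t = 25$ ($t = 3 + \left(2 + 20\right) = 3 + 22 = 25$)
$r{\left(k \right)} = -63 + 9 k$ ($r{\left(k \right)} = -72 + 9 \left(k + 1\right) = -72 + 9 \left(1 + k\right) = -72 + \left(9 + 9 k\right) = -63 + 9 k$)
$X = 441$ ($X = \left(6 + \left(-63 + 9 \cdot 6\right) 3\right)^{2} = \left(6 + \left(-63 + 54\right) 3\right)^{2} = \left(6 - 27\right)^{2} = \left(-21\right)^{2} = 441$)
$c{\left(y,F \right)} = \frac{430}{3}$ ($c{\left(y,F \right)} = - \frac{11 - 441}{3} = \left(- \frac{1}{3}\right) \left(-430\right) = \frac{430}{3}$)
$c{\left(s,S{\left(1 \right)} \right)} t = \frac{430}{3} \cdot 25 = \frac{10750}{3}$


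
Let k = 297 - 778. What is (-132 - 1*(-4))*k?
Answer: 61568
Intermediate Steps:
k = -481
(-132 - 1*(-4))*k = (-132 - 1*(-4))*(-481) = (-132 + 4)*(-481) = -128*(-481) = 61568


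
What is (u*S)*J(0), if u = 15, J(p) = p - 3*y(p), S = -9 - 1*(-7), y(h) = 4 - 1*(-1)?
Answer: 450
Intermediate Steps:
y(h) = 5 (y(h) = 4 + 1 = 5)
S = -2 (S = -9 + 7 = -2)
J(p) = -15 + p (J(p) = p - 3*5 = p - 15 = -15 + p)
(u*S)*J(0) = (15*(-2))*(-15 + 0) = -30*(-15) = 450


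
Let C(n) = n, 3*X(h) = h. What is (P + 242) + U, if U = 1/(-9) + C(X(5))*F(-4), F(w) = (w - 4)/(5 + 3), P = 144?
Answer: 3458/9 ≈ 384.22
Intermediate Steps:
X(h) = h/3
F(w) = -½ + w/8 (F(w) = (-4 + w)/8 = (-4 + w)*(⅛) = -½ + w/8)
U = -16/9 (U = 1/(-9) + ((⅓)*5)*(-½ + (⅛)*(-4)) = -⅑ + 5*(-½ - ½)/3 = -⅑ + (5/3)*(-1) = -⅑ - 5/3 = -16/9 ≈ -1.7778)
(P + 242) + U = (144 + 242) - 16/9 = 386 - 16/9 = 3458/9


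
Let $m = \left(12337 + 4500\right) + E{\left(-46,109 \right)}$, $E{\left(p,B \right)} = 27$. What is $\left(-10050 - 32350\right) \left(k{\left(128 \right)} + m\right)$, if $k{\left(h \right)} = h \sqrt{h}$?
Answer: $-715033600 - 43417600 \sqrt{2} \approx -7.7644 \cdot 10^{8}$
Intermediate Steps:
$k{\left(h \right)} = h^{\frac{3}{2}}$
$m = 16864$ ($m = \left(12337 + 4500\right) + 27 = 16837 + 27 = 16864$)
$\left(-10050 - 32350\right) \left(k{\left(128 \right)} + m\right) = \left(-10050 - 32350\right) \left(128^{\frac{3}{2}} + 16864\right) = - 42400 \left(1024 \sqrt{2} + 16864\right) = - 42400 \left(16864 + 1024 \sqrt{2}\right) = -715033600 - 43417600 \sqrt{2}$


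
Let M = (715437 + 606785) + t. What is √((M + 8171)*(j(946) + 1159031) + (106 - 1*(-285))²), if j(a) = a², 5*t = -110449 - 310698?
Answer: √63988853515255/5 ≈ 1.5999e+6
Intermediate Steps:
t = -421147/5 (t = (-110449 - 310698)/5 = (⅕)*(-421147) = -421147/5 ≈ -84229.)
M = 6189963/5 (M = (715437 + 606785) - 421147/5 = 1322222 - 421147/5 = 6189963/5 ≈ 1.2380e+6)
√((M + 8171)*(j(946) + 1159031) + (106 - 1*(-285))²) = √((6189963/5 + 8171)*(946² + 1159031) + (106 - 1*(-285))²) = √(6230818*(894916 + 1159031)/5 + (106 + 285)²) = √((6230818/5)*2053947 + 391²) = √(12797769938646/5 + 152881) = √(12797770703051/5) = √63988853515255/5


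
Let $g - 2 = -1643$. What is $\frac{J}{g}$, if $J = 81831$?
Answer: $- \frac{27277}{547} \approx -49.867$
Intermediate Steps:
$g = -1641$ ($g = 2 - 1643 = -1641$)
$\frac{J}{g} = \frac{81831}{-1641} = 81831 \left(- \frac{1}{1641}\right) = - \frac{27277}{547}$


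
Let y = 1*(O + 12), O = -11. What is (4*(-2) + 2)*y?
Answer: -6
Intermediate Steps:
y = 1 (y = 1*(-11 + 12) = 1*1 = 1)
(4*(-2) + 2)*y = (4*(-2) + 2)*1 = (-8 + 2)*1 = -6*1 = -6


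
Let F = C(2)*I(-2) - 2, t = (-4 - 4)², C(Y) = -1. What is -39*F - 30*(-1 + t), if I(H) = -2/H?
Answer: -1773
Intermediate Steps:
t = 64 (t = (-8)² = 64)
F = -3 (F = -(-2)/(-2) - 2 = -(-2)*(-1)/2 - 2 = -1*1 - 2 = -1 - 2 = -3)
-39*F - 30*(-1 + t) = -39*(-3) - 30*(-1 + 64) = 117 - 30*63 = 117 - 5*378 = 117 - 1890 = -1773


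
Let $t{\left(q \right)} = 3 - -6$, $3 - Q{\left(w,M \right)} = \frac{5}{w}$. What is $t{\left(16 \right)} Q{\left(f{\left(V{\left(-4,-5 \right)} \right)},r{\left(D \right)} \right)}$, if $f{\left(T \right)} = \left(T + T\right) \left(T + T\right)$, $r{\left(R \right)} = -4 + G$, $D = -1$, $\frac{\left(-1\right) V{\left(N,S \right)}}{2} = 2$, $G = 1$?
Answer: $\frac{1683}{64} \approx 26.297$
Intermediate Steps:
$V{\left(N,S \right)} = -4$ ($V{\left(N,S \right)} = \left(-2\right) 2 = -4$)
$r{\left(R \right)} = -3$ ($r{\left(R \right)} = -4 + 1 = -3$)
$f{\left(T \right)} = 4 T^{2}$ ($f{\left(T \right)} = 2 T 2 T = 4 T^{2}$)
$Q{\left(w,M \right)} = 3 - \frac{5}{w}$
$t{\left(q \right)} = 9$ ($t{\left(q \right)} = 3 + 6 = 9$)
$t{\left(16 \right)} Q{\left(f{\left(V{\left(-4,-5 \right)} \right)},r{\left(D \right)} \right)} = 9 \left(3 - \frac{5}{4 \left(-4\right)^{2}}\right) = 9 \left(3 - \frac{5}{4 \cdot 16}\right) = 9 \left(3 - \frac{5}{64}\right) = 9 \cdot \frac{187}{64} = \frac{1683}{64}$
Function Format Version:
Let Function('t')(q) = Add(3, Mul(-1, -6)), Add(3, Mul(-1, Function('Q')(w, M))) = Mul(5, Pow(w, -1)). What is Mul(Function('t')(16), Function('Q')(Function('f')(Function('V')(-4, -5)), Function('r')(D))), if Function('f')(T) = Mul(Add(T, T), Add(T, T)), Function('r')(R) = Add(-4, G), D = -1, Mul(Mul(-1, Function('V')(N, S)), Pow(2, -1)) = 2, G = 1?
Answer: Rational(1683, 64) ≈ 26.297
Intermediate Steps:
Function('V')(N, S) = -4 (Function('V')(N, S) = Mul(-2, 2) = -4)
Function('r')(R) = -3 (Function('r')(R) = Add(-4, 1) = -3)
Function('f')(T) = Mul(4, Pow(T, 2)) (Function('f')(T) = Mul(Mul(2, T), Mul(2, T)) = Mul(4, Pow(T, 2)))
Function('Q')(w, M) = Add(3, Mul(-5, Pow(w, -1))) (Function('Q')(w, M) = Add(3, Mul(-1, Mul(5, Pow(w, -1)))) = Add(3, Mul(-5, Pow(w, -1))))
Function('t')(q) = 9 (Function('t')(q) = Add(3, 6) = 9)
Mul(Function('t')(16), Function('Q')(Function('f')(Function('V')(-4, -5)), Function('r')(D))) = Mul(9, Add(3, Mul(-5, Pow(Mul(4, Pow(-4, 2)), -1)))) = Mul(9, Add(3, Mul(-5, Pow(Mul(4, 16), -1)))) = Mul(9, Add(3, Mul(-5, Pow(64, -1)))) = Mul(9, Add(3, Mul(-5, Rational(1, 64)))) = Mul(9, Add(3, Rational(-5, 64))) = Mul(9, Rational(187, 64)) = Rational(1683, 64)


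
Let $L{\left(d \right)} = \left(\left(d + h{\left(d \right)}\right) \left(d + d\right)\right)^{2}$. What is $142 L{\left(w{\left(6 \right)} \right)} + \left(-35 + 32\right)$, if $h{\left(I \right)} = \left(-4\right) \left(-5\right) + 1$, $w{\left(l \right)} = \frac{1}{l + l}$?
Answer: $\frac{4536863}{2592} \approx 1750.3$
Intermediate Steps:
$w{\left(l \right)} = \frac{1}{2 l}$
$h{\left(I \right)} = 21$ ($h{\left(I \right)} = 20 + 1 = 21$)
$L{\left(d \right)} = 4 d^{2} \left(21 + d\right)^{2}$ ($L{\left(d \right)} = \left(\left(d + 21\right) \left(d + d\right)\right)^{2} = \left(\left(21 + d\right) 2 d\right)^{2} = \left(2 d \left(21 + d\right)\right)^{2} = 4 d^{2} \left(21 + d\right)^{2}$)
$142 L{\left(w{\left(6 \right)} \right)} + \left(-35 + 32\right) = 142 \cdot 4 \left(\frac{1}{2 \cdot 6}\right)^{2} \left(21 + \frac{1}{2 \cdot 6}\right)^{2} + \left(-35 + 32\right) = 142 \cdot 4 \left(\frac{1}{2} \cdot \frac{1}{6}\right)^{2} \left(21 + \frac{1}{2} \cdot \frac{1}{6}\right)^{2} - 3 = 142 \frac{4 \left(21 + \frac{1}{12}\right)^{2}}{144} - 3 = 142 \cdot 4 \cdot \frac{1}{144} \left(\frac{253}{12}\right)^{2} - 3 = 142 \cdot 4 \cdot \frac{1}{144} \cdot \frac{64009}{144} - 3 = 142 \cdot \frac{64009}{5184} - 3 = \frac{4544639}{2592} - 3 = \frac{4536863}{2592}$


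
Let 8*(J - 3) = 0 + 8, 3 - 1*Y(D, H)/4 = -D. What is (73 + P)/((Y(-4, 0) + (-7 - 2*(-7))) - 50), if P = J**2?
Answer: -89/47 ≈ -1.8936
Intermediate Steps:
Y(D, H) = 12 + 4*D (Y(D, H) = 12 - (-4)*D = 12 + 4*D)
J = 4 (J = 3 + (0 + 8)/8 = 3 + (1/8)*8 = 3 + 1 = 4)
P = 16 (P = 4**2 = 16)
(73 + P)/((Y(-4, 0) + (-7 - 2*(-7))) - 50) = (73 + 16)/(((12 + 4*(-4)) + (-7 - 2*(-7))) - 50) = 89/(((12 - 16) + (-7 + 14)) - 50) = 89/((-4 + 7) - 50) = 89/(3 - 50) = 89/(-47) = 89*(-1/47) = -89/47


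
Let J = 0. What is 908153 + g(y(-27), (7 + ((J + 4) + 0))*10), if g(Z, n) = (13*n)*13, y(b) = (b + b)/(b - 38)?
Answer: 926743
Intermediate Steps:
y(b) = 2*b/(-38 + b) (y(b) = (2*b)/(-38 + b) = 2*b/(-38 + b))
g(Z, n) = 169*n
908153 + g(y(-27), (7 + ((J + 4) + 0))*10) = 908153 + 169*((7 + ((0 + 4) + 0))*10) = 908153 + 169*((7 + (4 + 0))*10) = 908153 + 169*((7 + 4)*10) = 908153 + 169*(11*10) = 908153 + 169*110 = 908153 + 18590 = 926743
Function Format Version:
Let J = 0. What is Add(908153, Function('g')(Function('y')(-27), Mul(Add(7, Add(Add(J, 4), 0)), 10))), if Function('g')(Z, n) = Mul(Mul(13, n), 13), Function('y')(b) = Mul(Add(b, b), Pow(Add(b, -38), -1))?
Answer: 926743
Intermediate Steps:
Function('y')(b) = Mul(2, b, Pow(Add(-38, b), -1)) (Function('y')(b) = Mul(Mul(2, b), Pow(Add(-38, b), -1)) = Mul(2, b, Pow(Add(-38, b), -1)))
Function('g')(Z, n) = Mul(169, n)
Add(908153, Function('g')(Function('y')(-27), Mul(Add(7, Add(Add(J, 4), 0)), 10))) = Add(908153, Mul(169, Mul(Add(7, Add(Add(0, 4), 0)), 10))) = Add(908153, Mul(169, Mul(Add(7, Add(4, 0)), 10))) = Add(908153, Mul(169, Mul(Add(7, 4), 10))) = Add(908153, Mul(169, Mul(11, 10))) = Add(908153, Mul(169, 110)) = Add(908153, 18590) = 926743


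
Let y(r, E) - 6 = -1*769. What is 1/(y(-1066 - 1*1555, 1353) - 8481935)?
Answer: -1/8482698 ≈ -1.1789e-7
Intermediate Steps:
y(r, E) = -763 (y(r, E) = 6 - 1*769 = 6 - 769 = -763)
1/(y(-1066 - 1*1555, 1353) - 8481935) = 1/(-763 - 8481935) = 1/(-8482698) = -1/8482698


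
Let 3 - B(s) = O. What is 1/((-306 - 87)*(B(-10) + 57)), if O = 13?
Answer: -1/18471 ≈ -5.4139e-5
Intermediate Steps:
B(s) = -10 (B(s) = 3 - 1*13 = 3 - 13 = -10)
1/((-306 - 87)*(B(-10) + 57)) = 1/((-306 - 87)*(-10 + 57)) = 1/(-393*47) = 1/(-18471) = -1/18471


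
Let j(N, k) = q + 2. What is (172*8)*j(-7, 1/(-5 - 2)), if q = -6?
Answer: -5504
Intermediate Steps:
j(N, k) = -4 (j(N, k) = -6 + 2 = -4)
(172*8)*j(-7, 1/(-5 - 2)) = (172*8)*(-4) = 1376*(-4) = -5504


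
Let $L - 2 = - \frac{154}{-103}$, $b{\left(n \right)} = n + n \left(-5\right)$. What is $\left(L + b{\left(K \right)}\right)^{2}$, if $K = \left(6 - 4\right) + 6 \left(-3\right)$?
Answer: $\frac{48330304}{10609} \approx 4555.6$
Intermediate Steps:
$K = -16$ ($K = 2 - 18 = -16$)
$b{\left(n \right)} = - 4 n$ ($b{\left(n \right)} = n - 5 n = - 4 n$)
$L = \frac{360}{103}$ ($L = 2 - \frac{154}{-103} = 2 - - \frac{154}{103} = 2 + \frac{154}{103} = \frac{360}{103} \approx 3.4951$)
$\left(L + b{\left(K \right)}\right)^{2} = \left(\frac{360}{103} - -64\right)^{2} = \left(\frac{360}{103} + 64\right)^{2} = \left(\frac{6952}{103}\right)^{2} = \frac{48330304}{10609}$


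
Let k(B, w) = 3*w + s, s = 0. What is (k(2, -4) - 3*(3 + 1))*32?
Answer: -768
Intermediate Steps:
k(B, w) = 3*w (k(B, w) = 3*w + 0 = 3*w)
(k(2, -4) - 3*(3 + 1))*32 = (3*(-4) - 3*(3 + 1))*32 = (-12 - 3*4)*32 = (-12 - 12)*32 = -24*32 = -768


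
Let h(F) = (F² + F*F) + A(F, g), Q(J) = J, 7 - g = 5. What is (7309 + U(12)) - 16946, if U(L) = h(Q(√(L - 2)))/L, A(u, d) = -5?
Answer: -38543/4 ≈ -9635.8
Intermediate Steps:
g = 2 (g = 7 - 1*5 = 7 - 5 = 2)
h(F) = -5 + 2*F² (h(F) = (F² + F*F) - 5 = (F² + F²) - 5 = 2*F² - 5 = -5 + 2*F²)
U(L) = (-9 + 2*L)/L (U(L) = (-5 + 2*(√(L - 2))²)/L = (-5 + 2*(√(-2 + L))²)/L = (-5 + 2*(-2 + L))/L = (-5 + (-4 + 2*L))/L = (-9 + 2*L)/L)
(7309 + U(12)) - 16946 = (7309 + (2 - 9/12)) - 16946 = (7309 + (2 - 9*1/12)) - 16946 = (7309 + (2 - ¾)) - 16946 = (7309 + 5/4) - 16946 = 29241/4 - 16946 = -38543/4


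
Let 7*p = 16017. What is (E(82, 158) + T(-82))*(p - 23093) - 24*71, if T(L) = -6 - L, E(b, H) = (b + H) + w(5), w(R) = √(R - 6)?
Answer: -46032272/7 - 145634*I/7 ≈ -6.576e+6 - 20805.0*I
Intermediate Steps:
w(R) = √(-6 + R)
p = 16017/7 (p = (⅐)*16017 = 16017/7 ≈ 2288.1)
E(b, H) = I + H + b (E(b, H) = (b + H) + √(-6 + 5) = (H + b) + √(-1) = (H + b) + I = I + H + b)
(E(82, 158) + T(-82))*(p - 23093) - 24*71 = ((I + 158 + 82) + (-6 - 1*(-82)))*(16017/7 - 23093) - 24*71 = ((240 + I) + (-6 + 82))*(-145634/7) - 1704 = ((240 + I) + 76)*(-145634/7) - 1704 = (316 + I)*(-145634/7) - 1704 = (-46020344/7 - 145634*I/7) - 1704 = -46032272/7 - 145634*I/7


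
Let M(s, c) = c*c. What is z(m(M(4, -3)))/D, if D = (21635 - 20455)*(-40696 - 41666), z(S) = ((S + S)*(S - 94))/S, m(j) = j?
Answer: 17/9718716 ≈ 1.7492e-6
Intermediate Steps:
M(s, c) = c²
z(S) = -188 + 2*S (z(S) = ((2*S)*(-94 + S))/S = (2*S*(-94 + S))/S = -188 + 2*S)
D = -97187160 (D = 1180*(-82362) = -97187160)
z(m(M(4, -3)))/D = (-188 + 2*(-3)²)/(-97187160) = (-188 + 2*9)*(-1/97187160) = (-188 + 18)*(-1/97187160) = -170*(-1/97187160) = 17/9718716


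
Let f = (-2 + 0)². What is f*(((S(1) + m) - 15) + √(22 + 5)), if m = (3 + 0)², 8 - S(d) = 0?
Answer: 8 + 12*√3 ≈ 28.785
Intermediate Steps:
S(d) = 8 (S(d) = 8 - 1*0 = 8 + 0 = 8)
m = 9 (m = 3² = 9)
f = 4 (f = (-2)² = 4)
f*(((S(1) + m) - 15) + √(22 + 5)) = 4*(((8 + 9) - 15) + √(22 + 5)) = 4*((17 - 15) + √27) = 4*(2 + 3*√3) = 8 + 12*√3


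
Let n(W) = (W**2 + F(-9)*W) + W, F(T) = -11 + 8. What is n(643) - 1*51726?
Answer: 360437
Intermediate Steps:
F(T) = -3
n(W) = W**2 - 2*W (n(W) = (W**2 - 3*W) + W = W**2 - 2*W)
n(643) - 1*51726 = 643*(-2 + 643) - 1*51726 = 643*641 - 51726 = 412163 - 51726 = 360437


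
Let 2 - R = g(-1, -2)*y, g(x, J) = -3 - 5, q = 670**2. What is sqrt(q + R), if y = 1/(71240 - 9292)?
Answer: 2*sqrt(26916968472353)/15487 ≈ 670.00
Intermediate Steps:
q = 448900
y = 1/61948 ≈ 1.6143e-5
g(x, J) = -8
R = 30976/15487 (R = 2 - (-8)/61948 = 2 - 1*(-2/15487) = 2 + 2/15487 = 30976/15487 ≈ 2.0001)
sqrt(q + R) = sqrt(448900 + 30976/15487) = sqrt(6952145276/15487) = 2*sqrt(26916968472353)/15487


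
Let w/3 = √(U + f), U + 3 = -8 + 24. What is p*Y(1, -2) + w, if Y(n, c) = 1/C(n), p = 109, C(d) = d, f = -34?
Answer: 109 + 3*I*√21 ≈ 109.0 + 13.748*I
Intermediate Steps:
U = 13 (U = -3 + (-8 + 24) = -3 + 16 = 13)
w = 3*I*√21 (w = 3*√(13 - 34) = 3*√(-21) = 3*(I*√21) = 3*I*√21 ≈ 13.748*I)
Y(n, c) = 1/n
p*Y(1, -2) + w = 109/1 + 3*I*√21 = 109*1 + 3*I*√21 = 109 + 3*I*√21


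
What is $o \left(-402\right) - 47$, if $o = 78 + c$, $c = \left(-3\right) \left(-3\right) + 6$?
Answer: $-37433$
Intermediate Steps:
$c = 15$ ($c = 9 + 6 = 15$)
$o = 93$ ($o = 78 + 15 = 93$)
$o \left(-402\right) - 47 = 93 \left(-402\right) - 47 = -37386 - 47 = -37433$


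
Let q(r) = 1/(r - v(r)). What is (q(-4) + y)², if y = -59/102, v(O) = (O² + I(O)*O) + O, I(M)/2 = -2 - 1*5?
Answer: 525625/1498176 ≈ 0.35084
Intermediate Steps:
I(M) = -14 (I(M) = 2*(-2 - 1*5) = 2*(-2 - 5) = 2*(-7) = -14)
v(O) = O² - 13*O (v(O) = (O² - 14*O) + O = O² - 13*O)
q(r) = 1/(r - r*(-13 + r))
y = -59/102 (y = -59*1/102 = -59/102 ≈ -0.57843)
(q(-4) + y)² = (-1/(-4*(-14 - 4)) - 59/102)² = (-1*(-¼)/(-18) - 59/102)² = (-1*(-¼)*(-1/18) - 59/102)² = (-1/72 - 59/102)² = (-725/1224)² = 525625/1498176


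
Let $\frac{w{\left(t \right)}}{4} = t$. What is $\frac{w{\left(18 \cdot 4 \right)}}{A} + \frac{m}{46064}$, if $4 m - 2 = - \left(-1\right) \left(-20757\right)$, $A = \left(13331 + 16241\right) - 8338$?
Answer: $- \frac{64607657}{652081984} \approx -0.099079$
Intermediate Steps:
$w{\left(t \right)} = 4 t$
$A = 21234$ ($A = 29572 - 8338 = 21234$)
$m = - \frac{20755}{4}$ ($m = \frac{1}{2} + \frac{\left(-1\right) \left(\left(-1\right) \left(-20757\right)\right)}{4} = \frac{1}{2} + \frac{\left(-1\right) 20757}{4} = \frac{1}{2} + \frac{1}{4} \left(-20757\right) = \frac{1}{2} - \frac{20757}{4} = - \frac{20755}{4} \approx -5188.8$)
$\frac{w{\left(18 \cdot 4 \right)}}{A} + \frac{m}{46064} = \frac{4 \cdot 18 \cdot 4}{21234} - \frac{20755}{4 \cdot 46064} = 4 \cdot 72 \cdot \frac{1}{21234} - \frac{20755}{184256} = 288 \cdot \frac{1}{21234} - \frac{20755}{184256} = \frac{48}{3539} - \frac{20755}{184256} = - \frac{64607657}{652081984}$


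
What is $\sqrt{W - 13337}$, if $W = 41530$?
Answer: $11 \sqrt{233} \approx 167.91$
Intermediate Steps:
$\sqrt{W - 13337} = \sqrt{41530 - 13337} = \sqrt{28193} = 11 \sqrt{233}$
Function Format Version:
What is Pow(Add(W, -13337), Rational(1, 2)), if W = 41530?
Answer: Mul(11, Pow(233, Rational(1, 2))) ≈ 167.91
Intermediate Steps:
Pow(Add(W, -13337), Rational(1, 2)) = Pow(Add(41530, -13337), Rational(1, 2)) = Pow(28193, Rational(1, 2)) = Mul(11, Pow(233, Rational(1, 2)))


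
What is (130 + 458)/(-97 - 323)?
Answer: -7/5 ≈ -1.4000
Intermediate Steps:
(130 + 458)/(-97 - 323) = 588/(-420) = 588*(-1/420) = -7/5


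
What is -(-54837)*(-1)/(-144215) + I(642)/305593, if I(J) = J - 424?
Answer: 16789242211/44071094495 ≈ 0.38096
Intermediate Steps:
I(J) = -424 + J
-(-54837)*(-1)/(-144215) + I(642)/305593 = -(-54837)*(-1)/(-144215) + (-424 + 642)/305593 = -2031*27*(-1/144215) + 218*(1/305593) = -54837*(-1/144215) + 218/305593 = 54837/144215 + 218/305593 = 16789242211/44071094495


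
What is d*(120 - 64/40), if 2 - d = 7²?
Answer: -27824/5 ≈ -5564.8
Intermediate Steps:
d = -47 (d = 2 - 1*7² = 2 - 1*49 = 2 - 49 = -47)
d*(120 - 64/40) = -47*(120 - 64/40) = -47*(120 - 64*1/40) = -47*(120 - 8/5) = -47*592/5 = -27824/5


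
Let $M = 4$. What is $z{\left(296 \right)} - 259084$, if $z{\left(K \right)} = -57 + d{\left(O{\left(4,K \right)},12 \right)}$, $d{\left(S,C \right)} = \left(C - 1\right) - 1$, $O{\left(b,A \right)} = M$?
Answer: $-259131$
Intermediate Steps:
$O{\left(b,A \right)} = 4$
$d{\left(S,C \right)} = -2 + C$ ($d{\left(S,C \right)} = \left(-1 + C\right) - 1 = -2 + C$)
$z{\left(K \right)} = -47$ ($z{\left(K \right)} = -57 + \left(-2 + 12\right) = -57 + 10 = -47$)
$z{\left(296 \right)} - 259084 = -47 - 259084 = -259131$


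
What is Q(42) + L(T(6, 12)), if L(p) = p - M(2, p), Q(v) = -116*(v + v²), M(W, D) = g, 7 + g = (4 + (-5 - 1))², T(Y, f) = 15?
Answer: -209478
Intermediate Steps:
g = -3 (g = -7 + (4 + (-5 - 1))² = -7 + (4 - 6)² = -7 + (-2)² = -7 + 4 = -3)
M(W, D) = -3
Q(v) = -116*v - 116*v²
L(p) = 3 + p (L(p) = p - 1*(-3) = p + 3 = 3 + p)
Q(42) + L(T(6, 12)) = -116*42*(1 + 42) + (3 + 15) = -116*42*43 + 18 = -209496 + 18 = -209478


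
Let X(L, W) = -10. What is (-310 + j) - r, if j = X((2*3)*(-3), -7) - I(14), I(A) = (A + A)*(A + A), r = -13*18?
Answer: -870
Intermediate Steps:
r = -234
I(A) = 4*A**2 (I(A) = (2*A)*(2*A) = 4*A**2)
j = -794 (j = -10 - 4*14**2 = -10 - 4*196 = -10 - 1*784 = -10 - 784 = -794)
(-310 + j) - r = (-310 - 794) - 1*(-234) = -1104 + 234 = -870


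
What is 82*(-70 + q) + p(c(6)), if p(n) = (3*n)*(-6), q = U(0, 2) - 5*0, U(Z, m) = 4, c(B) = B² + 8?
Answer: -6204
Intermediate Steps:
c(B) = 8 + B²
q = 4 (q = 4 - 5*0 = 4 + 0 = 4)
p(n) = -18*n
82*(-70 + q) + p(c(6)) = 82*(-70 + 4) - 18*(8 + 6²) = 82*(-66) - 18*(8 + 36) = -5412 - 18*44 = -5412 - 792 = -6204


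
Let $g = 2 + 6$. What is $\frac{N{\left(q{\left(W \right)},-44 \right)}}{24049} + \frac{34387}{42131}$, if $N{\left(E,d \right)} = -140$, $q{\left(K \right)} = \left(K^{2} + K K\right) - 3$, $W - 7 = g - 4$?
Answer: $\frac{821074623}{1013208419} \approx 0.81037$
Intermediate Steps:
$g = 8$
$W = 11$ ($W = 7 + \left(8 - 4\right) = 7 + 4 = 11$)
$q{\left(K \right)} = -3 + 2 K^{2}$ ($q{\left(K \right)} = \left(K^{2} + K^{2}\right) - 3 = 2 K^{2} - 3 = -3 + 2 K^{2}$)
$\frac{N{\left(q{\left(W \right)},-44 \right)}}{24049} + \frac{34387}{42131} = - \frac{140}{24049} + \frac{34387}{42131} = \frac{821074623}{1013208419}$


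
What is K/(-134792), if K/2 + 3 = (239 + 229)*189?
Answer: -88449/67396 ≈ -1.3124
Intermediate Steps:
K = 176898 (K = -6 + 2*((239 + 229)*189) = -6 + 2*(468*189) = -6 + 2*88452 = -6 + 176904 = 176898)
K/(-134792) = 176898/(-134792) = 176898*(-1/134792) = -88449/67396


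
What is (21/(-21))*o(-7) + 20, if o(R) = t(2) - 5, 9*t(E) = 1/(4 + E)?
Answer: 1349/54 ≈ 24.981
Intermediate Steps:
t(E) = 1/(9*(4 + E))
o(R) = -269/54 (o(R) = 1/(9*(4 + 2)) - 5 = (⅑)/6 - 5 = (⅑)*(⅙) - 5 = 1/54 - 5 = -269/54)
(21/(-21))*o(-7) + 20 = (21/(-21))*(-269/54) + 20 = (21*(-1/21))*(-269/54) + 20 = -1*(-269/54) + 20 = 269/54 + 20 = 1349/54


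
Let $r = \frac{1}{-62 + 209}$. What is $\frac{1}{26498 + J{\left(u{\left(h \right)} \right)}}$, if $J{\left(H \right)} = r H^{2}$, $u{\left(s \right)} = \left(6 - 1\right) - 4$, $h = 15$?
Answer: $\frac{147}{3895207} \approx 3.7739 \cdot 10^{-5}$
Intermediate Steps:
$u{\left(s \right)} = 1$ ($u{\left(s \right)} = 5 - 4 = 1$)
$r = \frac{1}{147} \approx 0.0068027$
$J{\left(H \right)} = \frac{H^{2}}{147}$
$\frac{1}{26498 + J{\left(u{\left(h \right)} \right)}} = \frac{1}{26498 + \frac{1^{2}}{147}} = \frac{1}{26498 + \frac{1}{147} \cdot 1} = \frac{1}{26498 + \frac{1}{147}} = \frac{1}{\frac{3895207}{147}} = \frac{147}{3895207}$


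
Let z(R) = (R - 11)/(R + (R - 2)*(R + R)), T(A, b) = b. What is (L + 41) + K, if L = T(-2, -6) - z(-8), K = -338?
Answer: -2423/8 ≈ -302.88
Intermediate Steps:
z(R) = (-11 + R)/(R + 2*R*(-2 + R)) (z(R) = (-11 + R)/(R + (-2 + R)*(2*R)) = (-11 + R)/(R + 2*R*(-2 + R)))
L = -47/8 (L = -6 - (-11 - 8)/((-8)*(-3 + 2*(-8))) = -6 - (-1)*(-19)/(8*(-3 - 16)) = -6 - (-1)*(-19)/(8*(-19)) = -6 - (-1)*(-1)*(-19)/(8*19) = -6 - 1*(-1/8) = -6 + 1/8 = -47/8 ≈ -5.8750)
(L + 41) + K = (-47/8 + 41) - 338 = 281/8 - 338 = -2423/8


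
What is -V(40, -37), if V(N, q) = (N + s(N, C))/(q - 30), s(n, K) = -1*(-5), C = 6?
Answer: 45/67 ≈ 0.67164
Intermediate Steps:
s(n, K) = 5
V(N, q) = (5 + N)/(-30 + q) (V(N, q) = (N + 5)/(q - 30) = (5 + N)/(-30 + q))
-V(40, -37) = -(5 + 40)/(-30 - 37) = -45/(-67) = -(-1)*45/67 = -1*(-45/67) = 45/67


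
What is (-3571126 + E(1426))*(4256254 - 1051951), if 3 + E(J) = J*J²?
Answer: 9280192271179041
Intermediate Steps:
E(J) = -3 + J³ (E(J) = -3 + J*J² = -3 + J³)
(-3571126 + E(1426))*(4256254 - 1051951) = (-3571126 + (-3 + 1426³))*(4256254 - 1051951) = (-3571126 + (-3 + 2899736776))*3204303 = (-3571126 + 2899736773)*3204303 = 2896165647*3204303 = 9280192271179041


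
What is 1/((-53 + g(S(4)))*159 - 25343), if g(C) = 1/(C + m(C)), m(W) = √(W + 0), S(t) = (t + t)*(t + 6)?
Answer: -213413680/7206550444481 + 636*√5/7206550444481 ≈ -2.9614e-5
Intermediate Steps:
S(t) = 2*t*(6 + t) (S(t) = (2*t)*(6 + t) = 2*t*(6 + t))
m(W) = √W
g(C) = 1/(C + √C)
1/((-53 + g(S(4)))*159 - 25343) = 1/((-53 + 1/(2*4*(6 + 4) + √(2*4*(6 + 4))))*159 - 25343) = 1/((-53 + 1/(2*4*10 + √(2*4*10)))*159 - 25343) = 1/((-53 + 1/(80 + √80))*159 - 25343) = 1/((-53 + 1/(80 + 4*√5))*159 - 25343) = 1/((-8427 + 159/(80 + 4*√5)) - 25343) = 1/(-33770 + 159/(80 + 4*√5))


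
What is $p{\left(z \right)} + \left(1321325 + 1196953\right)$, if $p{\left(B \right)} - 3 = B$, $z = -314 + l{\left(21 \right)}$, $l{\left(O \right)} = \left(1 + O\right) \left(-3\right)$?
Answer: $2517901$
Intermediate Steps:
$l{\left(O \right)} = -3 - 3 O$
$z = -380$ ($z = -314 - 66 = -380$)
$p{\left(B \right)} = 3 + B$
$p{\left(z \right)} + \left(1321325 + 1196953\right) = \left(3 - 380\right) + \left(1321325 + 1196953\right) = -377 + 2518278 = 2517901$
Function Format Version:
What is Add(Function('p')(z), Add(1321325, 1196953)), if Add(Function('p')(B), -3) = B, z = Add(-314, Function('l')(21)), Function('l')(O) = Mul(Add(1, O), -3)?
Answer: 2517901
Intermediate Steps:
Function('l')(O) = Add(-3, Mul(-3, O))
z = -380 (z = Add(-314, Add(-3, Mul(-3, 21))) = Add(-314, Add(-3, -63)) = Add(-314, -66) = -380)
Function('p')(B) = Add(3, B)
Add(Function('p')(z), Add(1321325, 1196953)) = Add(Add(3, -380), Add(1321325, 1196953)) = Add(-377, 2518278) = 2517901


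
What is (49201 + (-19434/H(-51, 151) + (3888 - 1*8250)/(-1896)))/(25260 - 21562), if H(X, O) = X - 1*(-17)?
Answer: 267390703/19865656 ≈ 13.460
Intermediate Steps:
H(X, O) = 17 + X (H(X, O) = X + 17 = 17 + X)
(49201 + (-19434/H(-51, 151) + (3888 - 1*8250)/(-1896)))/(25260 - 21562) = (49201 + (-19434/(17 - 51) + (3888 - 1*8250)/(-1896)))/(25260 - 21562) = (49201 + (-19434/(-34) + (3888 - 8250)*(-1/1896)))/3698 = (49201 + (-19434*(-1/34) - 4362*(-1/1896)))*(1/3698) = (49201 + (9717/17 + 727/316))*(1/3698) = (49201 + 3082931/5372)*(1/3698) = (267390703/5372)*(1/3698) = 267390703/19865656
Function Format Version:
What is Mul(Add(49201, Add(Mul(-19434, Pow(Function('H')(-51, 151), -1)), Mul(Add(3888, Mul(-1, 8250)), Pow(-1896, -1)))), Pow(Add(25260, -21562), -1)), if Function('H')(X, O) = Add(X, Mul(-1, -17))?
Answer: Rational(267390703, 19865656) ≈ 13.460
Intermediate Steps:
Function('H')(X, O) = Add(17, X) (Function('H')(X, O) = Add(X, 17) = Add(17, X))
Mul(Add(49201, Add(Mul(-19434, Pow(Function('H')(-51, 151), -1)), Mul(Add(3888, Mul(-1, 8250)), Pow(-1896, -1)))), Pow(Add(25260, -21562), -1)) = Mul(Add(49201, Add(Mul(-19434, Pow(Add(17, -51), -1)), Mul(Add(3888, Mul(-1, 8250)), Pow(-1896, -1)))), Pow(Add(25260, -21562), -1)) = Mul(Add(49201, Add(Mul(-19434, Pow(-34, -1)), Mul(Add(3888, -8250), Rational(-1, 1896)))), Pow(3698, -1)) = Mul(Add(49201, Add(Mul(-19434, Rational(-1, 34)), Mul(-4362, Rational(-1, 1896)))), Rational(1, 3698)) = Mul(Add(49201, Add(Rational(9717, 17), Rational(727, 316))), Rational(1, 3698)) = Mul(Add(49201, Rational(3082931, 5372)), Rational(1, 3698)) = Mul(Rational(267390703, 5372), Rational(1, 3698)) = Rational(267390703, 19865656)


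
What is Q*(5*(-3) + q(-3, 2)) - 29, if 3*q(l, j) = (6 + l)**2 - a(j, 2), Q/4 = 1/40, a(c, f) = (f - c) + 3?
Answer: -303/10 ≈ -30.300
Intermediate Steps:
a(c, f) = 3 + f - c
Q = 1/10 (Q = 4/40 = 4*(1/40) = 1/10 ≈ 0.10000)
q(l, j) = -5/3 + j/3 + (6 + l)**2/3 (q(l, j) = ((6 + l)**2 - (3 + 2 - j))/3 = ((6 + l)**2 - (5 - j))/3 = ((6 + l)**2 + (-5 + j))/3 = (-5 + j + (6 + l)**2)/3 = -5/3 + j/3 + (6 + l)**2/3)
Q*(5*(-3) + q(-3, 2)) - 29 = (5*(-3) + (-5/3 + (1/3)*2 + (6 - 3)**2/3))/10 - 29 = (-15 + (-5/3 + 2/3 + (1/3)*3**2))/10 - 29 = (-15 + (-5/3 + 2/3 + (1/3)*9))/10 - 29 = (-15 + (-5/3 + 2/3 + 3))/10 - 29 = (-15 + 2)/10 - 29 = (1/10)*(-13) - 29 = -13/10 - 29 = -303/10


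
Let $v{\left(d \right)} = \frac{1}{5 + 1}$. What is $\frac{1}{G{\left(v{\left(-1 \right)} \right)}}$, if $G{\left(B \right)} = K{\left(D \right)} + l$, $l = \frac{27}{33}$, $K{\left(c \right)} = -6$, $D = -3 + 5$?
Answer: $- \frac{11}{57} \approx -0.19298$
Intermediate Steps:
$D = 2$
$l = \frac{9}{11}$ ($l = 27 \cdot \frac{1}{33} = \frac{9}{11} \approx 0.81818$)
$v{\left(d \right)} = \frac{1}{6}$
$G{\left(B \right)} = - \frac{57}{11}$ ($G{\left(B \right)} = -6 + \frac{9}{11} = - \frac{57}{11}$)
$\frac{1}{G{\left(v{\left(-1 \right)} \right)}} = \frac{1}{- \frac{57}{11}} = - \frac{11}{57}$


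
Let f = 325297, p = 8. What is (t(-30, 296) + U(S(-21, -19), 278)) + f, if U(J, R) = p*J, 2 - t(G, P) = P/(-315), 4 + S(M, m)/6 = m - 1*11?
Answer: 101955401/315 ≈ 3.2367e+5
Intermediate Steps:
S(M, m) = -90 + 6*m (S(M, m) = -24 + 6*(m - 1*11) = -24 + 6*(m - 11) = -24 + 6*(-11 + m) = -24 + (-66 + 6*m) = -90 + 6*m)
t(G, P) = 2 + P/315 (t(G, P) = 2 - P/(-315) = 2 - P*(-1)/315 = 2 - (-1)*P/315 = 2 + P/315)
U(J, R) = 8*J
(t(-30, 296) + U(S(-21, -19), 278)) + f = ((2 + (1/315)*296) + 8*(-90 + 6*(-19))) + 325297 = ((2 + 296/315) + 8*(-90 - 114)) + 325297 = (926/315 + 8*(-204)) + 325297 = (926/315 - 1632) + 325297 = -513154/315 + 325297 = 101955401/315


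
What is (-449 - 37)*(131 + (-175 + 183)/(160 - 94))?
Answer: -700974/11 ≈ -63725.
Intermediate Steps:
(-449 - 37)*(131 + (-175 + 183)/(160 - 94)) = -486*(131 + 8/66) = -486*(131 + 8*(1/66)) = -486*(131 + 4/33) = -486*4327/33 = -700974/11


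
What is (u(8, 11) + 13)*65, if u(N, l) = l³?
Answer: 87360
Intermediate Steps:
(u(8, 11) + 13)*65 = (11³ + 13)*65 = (1331 + 13)*65 = 1344*65 = 87360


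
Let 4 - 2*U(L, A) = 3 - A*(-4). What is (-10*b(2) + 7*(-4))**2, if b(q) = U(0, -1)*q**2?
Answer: 16384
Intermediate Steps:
U(L, A) = 1/2 - 2*A (U(L, A) = 2 - (3 - A*(-4))/2 = 2 - (3 - (-4)*A)/2 = 2 - (3 + 4*A)/2 = 2 + (-3/2 - 2*A) = 1/2 - 2*A)
b(q) = 5*q**2/2 (b(q) = (1/2 - 2*(-1))*q**2 = (1/2 + 2)*q**2 = 5*q**2/2)
(-10*b(2) + 7*(-4))**2 = (-25*2**2 + 7*(-4))**2 = (-25*4 - 28)**2 = (-10*10 - 28)**2 = (-100 - 28)**2 = (-128)**2 = 16384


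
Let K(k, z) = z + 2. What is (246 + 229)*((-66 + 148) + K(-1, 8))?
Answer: 43700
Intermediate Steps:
K(k, z) = 2 + z
(246 + 229)*((-66 + 148) + K(-1, 8)) = (246 + 229)*((-66 + 148) + (2 + 8)) = 475*(82 + 10) = 475*92 = 43700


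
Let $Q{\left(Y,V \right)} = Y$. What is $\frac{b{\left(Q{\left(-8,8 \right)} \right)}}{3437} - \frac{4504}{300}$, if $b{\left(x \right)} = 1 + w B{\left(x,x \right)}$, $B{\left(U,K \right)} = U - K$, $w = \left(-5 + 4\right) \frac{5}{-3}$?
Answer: $- \frac{3869987}{257775} \approx -15.013$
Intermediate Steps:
$w = \frac{5}{3}$ ($w = - \frac{5 \left(-1\right)}{3} = \left(-1\right) \left(- \frac{5}{3}\right) = \frac{5}{3} \approx 1.6667$)
$b{\left(x \right)} = 1$ ($b{\left(x \right)} = 1 + \frac{5 \left(x - x\right)}{3} = 1 + \frac{5}{3} \cdot 0 = 1 + 0 = 1$)
$\frac{b{\left(Q{\left(-8,8 \right)} \right)}}{3437} - \frac{4504}{300} = 1 \cdot \frac{1}{3437} - \frac{4504}{300} = 1 \cdot \frac{1}{3437} - \frac{1126}{75} = \frac{1}{3437} - \frac{1126}{75} = - \frac{3869987}{257775}$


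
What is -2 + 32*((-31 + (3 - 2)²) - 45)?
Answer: -2402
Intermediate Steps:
-2 + 32*((-31 + (3 - 2)²) - 45) = -2 + 32*((-31 + 1²) - 45) = -2 + 32*((-31 + 1) - 45) = -2 + 32*(-30 - 45) = -2 + 32*(-75) = -2 - 2400 = -2402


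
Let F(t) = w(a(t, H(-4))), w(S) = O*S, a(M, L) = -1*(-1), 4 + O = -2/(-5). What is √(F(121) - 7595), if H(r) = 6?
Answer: I*√189965/5 ≈ 87.17*I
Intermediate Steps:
O = -18/5 (O = -4 - 2/(-5) = -4 - 2*(-⅕) = -4 + ⅖ = -18/5 ≈ -3.6000)
a(M, L) = 1
w(S) = -18*S/5
F(t) = -18/5 (F(t) = -18/5*1 = -18/5)
√(F(121) - 7595) = √(-18/5 - 7595) = √(-37993/5) = I*√189965/5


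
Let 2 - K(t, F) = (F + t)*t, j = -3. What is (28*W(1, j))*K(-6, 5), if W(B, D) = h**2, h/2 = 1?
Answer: -448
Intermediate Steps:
K(t, F) = 2 - t*(F + t) (K(t, F) = 2 - (F + t)*t = 2 - t*(F + t))
h = 2 (h = 2*1 = 2)
W(B, D) = 4 (W(B, D) = 2**2 = 4)
(28*W(1, j))*K(-6, 5) = (28*4)*(2 - 1*(-6)**2 - 1*5*(-6)) = 112*(2 - 1*36 + 30) = 112*(2 - 36 + 30) = 112*(-4) = -448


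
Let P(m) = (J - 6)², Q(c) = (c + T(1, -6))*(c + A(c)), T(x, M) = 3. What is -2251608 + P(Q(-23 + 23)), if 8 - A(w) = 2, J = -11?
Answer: -2251319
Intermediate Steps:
A(w) = 6 (A(w) = 8 - 1*2 = 8 - 2 = 6)
Q(c) = (3 + c)*(6 + c) (Q(c) = (c + 3)*(c + 6) = (3 + c)*(6 + c))
P(m) = 289 (P(m) = (-11 - 6)² = (-17)² = 289)
-2251608 + P(Q(-23 + 23)) = -2251608 + 289 = -2251319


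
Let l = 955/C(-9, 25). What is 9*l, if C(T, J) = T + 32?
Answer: 8595/23 ≈ 373.70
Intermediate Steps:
C(T, J) = 32 + T
l = 955/23 (l = 955/(32 - 9) = 955/23 ≈ 41.522)
9*l = 9*(955/23) = 8595/23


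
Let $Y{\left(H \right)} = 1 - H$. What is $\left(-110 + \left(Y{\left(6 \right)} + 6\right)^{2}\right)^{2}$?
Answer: $11881$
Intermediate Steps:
$\left(-110 + \left(Y{\left(6 \right)} + 6\right)^{2}\right)^{2} = \left(-110 + \left(\left(1 - 6\right) + 6\right)^{2}\right)^{2} = \left(-110 + \left(-5 + 6\right)^{2}\right)^{2} = \left(-110 + 1^{2}\right)^{2} = \left(-110 + 1\right)^{2} = \left(-109\right)^{2} = 11881$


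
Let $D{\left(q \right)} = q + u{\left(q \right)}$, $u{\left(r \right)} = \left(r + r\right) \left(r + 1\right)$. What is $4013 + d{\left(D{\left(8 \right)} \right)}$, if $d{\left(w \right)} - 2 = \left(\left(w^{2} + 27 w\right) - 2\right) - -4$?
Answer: $31225$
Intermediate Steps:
$u{\left(r \right)} = 2 r \left(1 + r\right)$
$D{\left(q \right)} = q + 2 q \left(1 + q\right)$
$d{\left(w \right)} = 4 + w^{2} + 27 w$ ($d{\left(w \right)} = 2 - \left(-2 - w^{2} - 27 w\right) = 2 + \left(\left(-2 + w^{2} + 27 w\right) + 4\right) = 2 + \left(2 + w^{2} + 27 w\right) = 4 + w^{2} + 27 w$)
$4013 + d{\left(D{\left(8 \right)} \right)} = 4013 + \left(4 + \left(8 \left(3 + 2 \cdot 8\right)\right)^{2} + 27 \cdot 8 \left(3 + 2 \cdot 8\right)\right) = 4013 + \left(4 + \left(8 \left(3 + 16\right)\right)^{2} + 27 \cdot 8 \left(3 + 16\right)\right) = 4013 + \left(4 + \left(8 \cdot 19\right)^{2} + 27 \cdot 8 \cdot 19\right) = 4013 + \left(4 + 152^{2} + 27 \cdot 152\right) = 4013 + \left(4 + 23104 + 4104\right) = 4013 + 27212 = 31225$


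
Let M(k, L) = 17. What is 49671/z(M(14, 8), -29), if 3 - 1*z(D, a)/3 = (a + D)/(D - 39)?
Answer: 60709/9 ≈ 6745.4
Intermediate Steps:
z(D, a) = 9 - 3*(D + a)/(-39 + D) (z(D, a) = 9 - 3*(a + D)/(D - 39) = 9 - 3*(D + a)/(-39 + D))
49671/z(M(14, 8), -29) = 49671/((3*(-117 - 1*(-29) + 2*17)/(-39 + 17))) = 49671/((3*(-117 + 29 + 34)/(-22))) = 49671/((3*(-1/22)*(-54))) = 49671/(81/11) = 49671*(11/81) = 60709/9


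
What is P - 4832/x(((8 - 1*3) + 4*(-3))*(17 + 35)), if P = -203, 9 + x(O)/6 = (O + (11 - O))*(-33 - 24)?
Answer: -96227/477 ≈ -201.73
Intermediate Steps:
x(O) = -3816 (x(O) = -54 + 6*((O + (11 - O))*(-33 - 24)) = -54 + 6*(11*(-57)) = -54 + 6*(-627) = -54 - 3762 = -3816)
P - 4832/x(((8 - 1*3) + 4*(-3))*(17 + 35)) = -203 - 4832/(-3816) = -203 - 4832*(-1/3816) = -203 + 604/477 = -96227/477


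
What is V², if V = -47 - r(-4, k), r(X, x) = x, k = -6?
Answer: 1681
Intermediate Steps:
V = -41 (V = -47 - 1*(-6) = -47 + 6 = -41)
V² = (-41)² = 1681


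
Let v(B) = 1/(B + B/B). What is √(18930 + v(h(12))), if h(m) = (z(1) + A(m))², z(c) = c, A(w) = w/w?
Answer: √473255/5 ≈ 137.59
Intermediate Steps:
A(w) = 1
h(m) = 4 (h(m) = (1 + 1)² = 2² = 4)
v(B) = 1/(1 + B) (v(B) = 1/(B + 1) = 1/(1 + B))
√(18930 + v(h(12))) = √(18930 + 1/(1 + 4)) = √(18930 + 1/5) = √(18930 + ⅕) = √(94651/5) = √473255/5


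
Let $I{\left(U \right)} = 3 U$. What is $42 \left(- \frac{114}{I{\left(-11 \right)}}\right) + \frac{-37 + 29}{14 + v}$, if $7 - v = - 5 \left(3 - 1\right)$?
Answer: $\frac{49388}{341} \approx 144.83$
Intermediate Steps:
$v = 17$ ($v = 7 - - 5 \left(3 - 1\right) = 7 - \left(-5\right) 2 = 7 - -10 = 7 + 10 = 17$)
$42 \left(- \frac{114}{I{\left(-11 \right)}}\right) + \frac{-37 + 29}{14 + v} = 42 \left(- \frac{114}{3 \left(-11\right)}\right) + \frac{-37 + 29}{14 + 17} = 42 \left(- \frac{114}{-33}\right) - \frac{8}{31} = 42 \left(\left(-114\right) \left(- \frac{1}{33}\right)\right) - \frac{8}{31} = 42 \cdot \frac{38}{11} - \frac{8}{31} = \frac{1596}{11} - \frac{8}{31} = \frac{49388}{341}$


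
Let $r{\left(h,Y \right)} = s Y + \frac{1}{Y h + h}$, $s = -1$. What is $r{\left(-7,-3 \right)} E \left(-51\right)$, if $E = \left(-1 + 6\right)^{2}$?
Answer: $- \frac{54825}{14} \approx -3916.1$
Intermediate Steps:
$r{\left(h,Y \right)} = \frac{1}{h + Y h} - Y$ ($r{\left(h,Y \right)} = - Y + \frac{1}{Y h + h} = - Y + \frac{1}{h + Y h} = \frac{1}{h + Y h} - Y$)
$E = 25$ ($E = 5^{2} = 25$)
$r{\left(-7,-3 \right)} E \left(-51\right) = \frac{1 - \left(-3\right) \left(-7\right) - - 7 \left(-3\right)^{2}}{\left(-7\right) \left(1 - 3\right)} 25 \left(-51\right) = - \frac{1 - 21 - \left(-7\right) 9}{7 \left(-2\right)} 25 \left(-51\right) = \left(- \frac{1}{7}\right) \left(- \frac{1}{2}\right) \left(1 - 21 + 63\right) 25 \left(-51\right) = \left(- \frac{1}{7}\right) \left(- \frac{1}{2}\right) 43 \cdot 25 \left(-51\right) = \frac{43}{14} \cdot 25 \left(-51\right) = \frac{1075}{14} \left(-51\right) = - \frac{54825}{14}$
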